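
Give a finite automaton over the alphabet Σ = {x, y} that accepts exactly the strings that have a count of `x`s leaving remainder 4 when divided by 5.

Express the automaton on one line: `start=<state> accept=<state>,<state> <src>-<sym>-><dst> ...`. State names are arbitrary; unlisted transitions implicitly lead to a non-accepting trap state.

start=A accept=E A-x->B A-y->A B-x->C B-y->B C-x->D C-y->C D-x->E D-y->D E-x->A E-y->E

The only thing that matters is how many `x`s have appeared, reduced mod 5. Use one state per residue: A for 0, …, E for 4. Reading `x` moves to the next residue; anything else stays put. E is accepting.
With 5 states:
       x  y 
>  A   B  A 
   B   C  B 
   C   D  C 
   D   E  D 
 * E   A  E 
(> = start, * = accepting)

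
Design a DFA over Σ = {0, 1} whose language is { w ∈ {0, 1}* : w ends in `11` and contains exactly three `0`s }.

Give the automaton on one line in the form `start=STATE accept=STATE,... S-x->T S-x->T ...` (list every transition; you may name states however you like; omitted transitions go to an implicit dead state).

start=S0 accept=S13 S0-0->S1 S0-1->S2 S1-0->S3 S1-1->S4 S2-0->S1 S2-1->S5 S3-0->S6 S3-1->S7 S4-0->S3 S4-1->S8 S5-0->S1 S5-1->S5 S6-0->S9 S6-1->S10 S7-0->S6 S7-1->S11 S8-0->S3 S8-1->S8 S9-0->S9 S9-1->S12 S10-0->S9 S10-1->S13 S11-0->S6 S11-1->S11 S12-0->S9 S12-1->S14 S13-0->S9 S13-1->S13 S14-0->S9 S14-1->S14

Run two small machines in parallel and take their product. The first has 3 states tracking how much of the suffix `11` has currently been matched; the second has 5 states tracking the count of `0`s, saturating at 4. A product state is a pair (one from each), accepting exactly when both do.
A 15-state machine:
          0    1  
>  S0     S1   S2 
   S1     S3   S4 
   S2     S1   S5 
   S3     S6   S7 
   S4     S3   S8 
   S5     S1   S5 
   S6     S9  S10 
   S7     S6  S11 
   S8     S3   S8 
   S9     S9  S12 
   S10    S9  S13 
   S11    S6  S11 
   S12    S9  S14 
 * S13    S9  S13 
   S14    S9  S14 
(> = start, * = accepting)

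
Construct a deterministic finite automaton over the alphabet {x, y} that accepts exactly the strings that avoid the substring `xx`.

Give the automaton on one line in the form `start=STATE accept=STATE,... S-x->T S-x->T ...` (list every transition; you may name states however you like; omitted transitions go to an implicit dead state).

This is the complement of 'contains `xx`'. Use the same substring-matching states — A through C holding how much of `xx` has just been matched — but flip the accepting set: everything except the trap C accepts.
3 states suffice.
       x  y 
>* A   B  A 
 * B   C  A 
   C   C  C 
(> = start, * = accepting)

start=A accept=A,B A-x->B A-y->A B-x->C B-y->A C-x->C C-y->C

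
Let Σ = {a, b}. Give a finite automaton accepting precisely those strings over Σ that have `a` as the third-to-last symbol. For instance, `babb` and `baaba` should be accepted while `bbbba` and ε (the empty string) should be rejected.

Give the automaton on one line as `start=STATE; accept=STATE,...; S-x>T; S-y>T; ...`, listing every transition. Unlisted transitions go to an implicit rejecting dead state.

Because acceptance depends on a position counted from the end, the machine has to buffer the most recent 3 symbols. Make each state the string of the last up-to-3 symbols read; on input `x` shift the window left and append `x`. Accept when the buffered window has length 3 and begins with `a`.
With 15 states:
          a    b  
>  q0     q1   q2 
   q1     q3   q4 
   q2     q5   q6 
   q3     q7   q8 
   q4     q9  q10 
   q5    q11  q12 
   q6    q13  q14 
 * q7     q7   q8 
 * q8     q9  q10 
 * q9    q11  q12 
 * q10   q13  q14 
   q11    q7   q8 
   q12    q9  q10 
   q13   q11  q12 
   q14   q13  q14 
(> = start, * = accepting)

start=q0; accept=q7,q8,q9,q10; q0-a>q1; q0-b>q2; q1-a>q3; q1-b>q4; q2-a>q5; q2-b>q6; q3-a>q7; q3-b>q8; q4-a>q9; q4-b>q10; q5-a>q11; q5-b>q12; q6-a>q13; q6-b>q14; q7-a>q7; q7-b>q8; q8-a>q9; q8-b>q10; q9-a>q11; q9-b>q12; q10-a>q13; q10-b>q14; q11-a>q7; q11-b>q8; q12-a>q9; q12-b>q10; q13-a>q11; q13-b>q12; q14-a>q13; q14-b>q14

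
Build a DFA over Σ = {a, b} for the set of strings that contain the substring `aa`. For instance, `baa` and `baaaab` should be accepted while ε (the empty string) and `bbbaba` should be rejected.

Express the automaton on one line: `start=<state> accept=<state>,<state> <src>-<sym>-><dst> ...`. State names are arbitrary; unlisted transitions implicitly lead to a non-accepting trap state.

start=S0 accept=S2 S0-a->S1 S0-b->S0 S1-a->S2 S1-b->S0 S2-a->S2 S2-b->S2

Track how much of `aa` has been matched so far: state S0 is no progress, S2 is the absorbing accept state reached once `aa` has occurred. Intermediate states record partial matches; on a mismatch, fall back to the longest reusable overlap.
        a   b  
>  S0   S1  S0 
   S1   S2  S0 
 * S2   S2  S2 
(> = start, * = accepting)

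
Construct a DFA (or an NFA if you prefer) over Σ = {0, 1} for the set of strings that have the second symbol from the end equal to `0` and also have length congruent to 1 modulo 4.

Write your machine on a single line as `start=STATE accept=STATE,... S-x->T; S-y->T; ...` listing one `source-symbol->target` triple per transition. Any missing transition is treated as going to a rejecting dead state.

Run two small machines in parallel and take their product. One (7 states) tracks the last 2 symbols read; the other (4 states) tracks the input length modulo 4. Each combined state is a pair, one component from each; accept when both components accept.
With 19 states:
       0  1 
>  A   B  C 
   B   D  E 
   C   F  G 
   D   H  I 
   E   J  K 
   F   H  I 
   G   J  K 
   H   L  M 
   I   N  O 
   J   L  M 
   K   N  O 
   L   P  Q 
   M   R  S 
   N   P  Q 
   O   R  S 
 * P   D  E 
 * Q   F  G 
   R   D  E 
   S   F  G 
(> = start, * = accepting)

start=A; accept=P,Q; A-0->B; A-1->C; B-0->D; B-1->E; C-0->F; C-1->G; D-0->H; D-1->I; E-0->J; E-1->K; F-0->H; F-1->I; G-0->J; G-1->K; H-0->L; H-1->M; I-0->N; I-1->O; J-0->L; J-1->M; K-0->N; K-1->O; L-0->P; L-1->Q; M-0->R; M-1->S; N-0->P; N-1->Q; O-0->R; O-1->S; P-0->D; P-1->E; Q-0->F; Q-1->G; R-0->D; R-1->E; S-0->F; S-1->G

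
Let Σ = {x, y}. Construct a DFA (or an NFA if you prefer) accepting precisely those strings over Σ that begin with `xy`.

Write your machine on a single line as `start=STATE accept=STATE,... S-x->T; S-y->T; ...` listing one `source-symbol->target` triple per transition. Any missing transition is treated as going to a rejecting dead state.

start=q0; accept=q2; q0-x->q1; q0-y->q3; q1-x->q3; q1-y->q2; q2-x->q2; q2-y->q2; q3-x->q3; q3-y->q3

Check the first 2 symbols one by one: q0 through q1 record how many have matched `xy` so far; any wrong symbol goes to the dead state q3. After all 2 match we enter the accepting sink q2.
        x   y  
>  q0   q1  q3 
   q1   q3  q2 
 * q2   q2  q2 
   q3   q3  q3 
(> = start, * = accepting)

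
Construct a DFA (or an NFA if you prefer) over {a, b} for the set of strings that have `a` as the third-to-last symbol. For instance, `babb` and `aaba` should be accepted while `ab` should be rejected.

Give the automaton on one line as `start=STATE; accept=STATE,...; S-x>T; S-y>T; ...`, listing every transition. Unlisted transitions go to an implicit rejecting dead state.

A DFA must remember the last 3 symbols (since which symbol is third-to-last isn't known until the input ends). Use one state per possible window of the last ≤3 symbols; accept from those whose window starts with `a`.
          a    b  
>  q0     q1   q2 
   q1     q3   q4 
   q2     q5   q6 
   q3     q7   q8 
   q4     q9  q10 
   q5    q11  q12 
   q6    q13  q14 
 * q7     q7   q8 
 * q8     q9  q10 
 * q9    q11  q12 
 * q10   q13  q14 
   q11    q7   q8 
   q12    q9  q10 
   q13   q11  q12 
   q14   q13  q14 
(> = start, * = accepting)

start=q0; accept=q7,q8,q9,q10; q0-a>q1; q0-b>q2; q1-a>q3; q1-b>q4; q2-a>q5; q2-b>q6; q3-a>q7; q3-b>q8; q4-a>q9; q4-b>q10; q5-a>q11; q5-b>q12; q6-a>q13; q6-b>q14; q7-a>q7; q7-b>q8; q8-a>q9; q8-b>q10; q9-a>q11; q9-b>q12; q10-a>q13; q10-b>q14; q11-a>q7; q11-b>q8; q12-a>q9; q12-b>q10; q13-a>q11; q13-b>q12; q14-a>q13; q14-b>q14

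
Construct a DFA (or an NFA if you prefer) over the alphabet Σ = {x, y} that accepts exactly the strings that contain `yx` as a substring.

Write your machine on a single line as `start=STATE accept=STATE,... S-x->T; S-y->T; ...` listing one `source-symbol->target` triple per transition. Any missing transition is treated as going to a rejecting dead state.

States A..B record the length of the longest prefix of `yx` that matches the current input suffix. Reaching C means `yx` has been seen, and we stay there forever. Accept from C.
3 states suffice.
       x  y 
>  A   A  B 
   B   C  B 
 * C   C  C 
(> = start, * = accepting)

start=A; accept=C; A-x->A; A-y->B; B-x->C; B-y->B; C-x->C; C-y->C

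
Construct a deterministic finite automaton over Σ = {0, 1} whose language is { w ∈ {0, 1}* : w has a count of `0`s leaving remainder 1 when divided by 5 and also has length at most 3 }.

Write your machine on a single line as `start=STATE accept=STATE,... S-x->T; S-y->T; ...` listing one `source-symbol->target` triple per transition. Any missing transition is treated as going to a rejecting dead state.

start=A; accept=B,E,I; A-0->B; A-1->C; B-0->D; B-1->E; C-0->E; C-1->F; D-0->G; D-1->H; E-0->H; E-1->I; F-0->I; F-1->J; G-0->K; G-1->L; H-0->L; H-1->M; I-0->M; I-1->N; J-0->N; J-1->O; K-0->O; K-1->K; L-0->K; L-1->L; M-0->L; M-1->M; N-0->M; N-1->N; O-0->N; O-1->O

Handle the two conditions separately and then intersect. The first has 5 states tracking the count of `0`s modulo 5; the second has 5 states tracking the input length, saturating at 4. A product state is a pair (one from each), accepting exactly when both do.
With 15 states:
       0  1 
>  A   B  C 
 * B   D  E 
   C   E  F 
   D   G  H 
 * E   H  I 
   F   I  J 
   G   K  L 
   H   L  M 
 * I   M  N 
   J   N  O 
   K   O  K 
   L   K  L 
   M   L  M 
   N   M  N 
   O   N  O 
(> = start, * = accepting)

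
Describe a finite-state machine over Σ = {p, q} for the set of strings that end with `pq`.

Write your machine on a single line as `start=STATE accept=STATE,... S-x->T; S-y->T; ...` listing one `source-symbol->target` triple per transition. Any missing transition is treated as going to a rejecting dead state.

start=S0; accept=S2; S0-p->S1; S0-q->S0; S1-p->S1; S1-q->S2; S2-p->S1; S2-q->S0

Remember how much of `pq` the current input suffix matches. State S0 means no match yet; S1 means the last symbol is `p`; S2 means the last 2 symbols are `pq`. Only S2 accepts. On a mismatch, fall back to the longest proper suffix that is still a prefix of `pq`.
A 3-state machine:
        p   q  
>  S0   S1  S0 
   S1   S1  S2 
 * S2   S1  S0 
(> = start, * = accepting)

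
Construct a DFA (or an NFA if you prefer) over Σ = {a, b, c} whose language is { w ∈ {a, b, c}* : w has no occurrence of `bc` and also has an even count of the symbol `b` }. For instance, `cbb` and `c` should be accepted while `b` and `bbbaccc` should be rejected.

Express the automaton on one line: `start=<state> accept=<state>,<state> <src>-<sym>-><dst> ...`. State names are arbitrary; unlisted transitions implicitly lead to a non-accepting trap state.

start=q0 accept=q0,q3 q0-a->q0 q0-b->q1 q0-c->q0 q1-a->q2 q1-b->q3 q1-c->q4 q2-a->q2 q2-b->q3 q2-c->q2 q3-a->q0 q3-b->q1 q3-c->q5 q4-a->q4 q4-b->q5 q4-c->q4 q5-a->q5 q5-b->q4 q5-c->q5

Run two small machines in parallel and take their product. The first has 3 states tracking partial matches of the forbidden pattern `bc`; the second has 2 states tracking the count of `b`s modulo 2. A product state is a pair (one from each), accepting exactly when both do.
With 6 states:
        a   b   c  
>* q0   q0  q1  q0 
   q1   q2  q3  q4 
   q2   q2  q3  q2 
 * q3   q0  q1  q5 
   q4   q4  q5  q4 
   q5   q5  q4  q5 
(> = start, * = accepting)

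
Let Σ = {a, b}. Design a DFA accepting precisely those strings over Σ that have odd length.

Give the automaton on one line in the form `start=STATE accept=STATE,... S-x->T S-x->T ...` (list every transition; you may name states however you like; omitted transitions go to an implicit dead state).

start=S0 accept=S1 S0-a->S1 S0-b->S1 S1-a->S0 S1-b->S0

Only the length mod 2 matters, so use a 2-cycle: from any state, every input symbol moves to the next state, wrapping S1 back to S0. Mark S1 accepting.
        a   b  
>  S0   S1  S1 
 * S1   S0  S0 
(> = start, * = accepting)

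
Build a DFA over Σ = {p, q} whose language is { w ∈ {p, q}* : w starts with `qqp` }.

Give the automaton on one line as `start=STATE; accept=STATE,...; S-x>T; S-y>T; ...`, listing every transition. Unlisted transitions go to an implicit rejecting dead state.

Check the first 3 symbols one by one: s0 through s2 record how many have matched `qqp` so far; any wrong symbol goes to the dead state s4. After all 3 match we enter the accepting sink s3.
A 5-state machine:
        p   q  
>  s0   s4  s1 
   s1   s4  s2 
   s2   s3  s4 
 * s3   s3  s3 
   s4   s4  s4 
(> = start, * = accepting)

start=s0; accept=s3; s0-p>s4; s0-q>s1; s1-p>s4; s1-q>s2; s2-p>s3; s2-q>s4; s3-p>s3; s3-q>s3; s4-p>s4; s4-q>s4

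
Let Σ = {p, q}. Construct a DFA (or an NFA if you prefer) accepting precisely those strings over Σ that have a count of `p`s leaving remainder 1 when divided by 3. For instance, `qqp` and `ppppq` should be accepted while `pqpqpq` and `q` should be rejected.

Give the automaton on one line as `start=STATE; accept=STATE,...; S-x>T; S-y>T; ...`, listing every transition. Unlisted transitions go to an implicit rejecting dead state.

The only thing that matters is how many `p`s have appeared, reduced mod 3. Use one state per residue: A for 0, …, C for 2. Reading `p` moves to the next residue; anything else stays put. B is accepting.
3 states suffice.
       p  q 
>  A   B  A 
 * B   C  B 
   C   A  C 
(> = start, * = accepting)

start=A; accept=B; A-p>B; A-q>A; B-p>C; B-q>B; C-p>A; C-q>C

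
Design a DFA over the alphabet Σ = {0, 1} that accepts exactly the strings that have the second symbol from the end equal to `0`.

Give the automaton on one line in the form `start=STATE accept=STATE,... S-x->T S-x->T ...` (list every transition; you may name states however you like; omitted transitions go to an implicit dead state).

Because acceptance depends on a position counted from the end, the machine has to buffer the most recent 2 symbols. Make each state the string of the last up-to-2 symbols read; on input `x` shift the window left and append `x`. Accept when the buffered window has length 2 and begins with `0`.
        0   1  
>  q0   q1  q2 
   q1   q3  q4 
   q2   q5  q6 
 * q3   q3  q4 
 * q4   q5  q6 
   q5   q3  q4 
   q6   q5  q6 
(> = start, * = accepting)

start=q0 accept=q3,q4 q0-0->q1 q0-1->q2 q1-0->q3 q1-1->q4 q2-0->q5 q2-1->q6 q3-0->q3 q3-1->q4 q4-0->q5 q4-1->q6 q5-0->q3 q5-1->q4 q6-0->q5 q6-1->q6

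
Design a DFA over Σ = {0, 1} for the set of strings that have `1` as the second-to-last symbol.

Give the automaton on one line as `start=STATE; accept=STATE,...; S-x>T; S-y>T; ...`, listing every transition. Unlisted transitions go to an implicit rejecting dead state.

start=A; accept=F,G; A-0>B; A-1>C; B-0>D; B-1>E; C-0>F; C-1>G; D-0>D; D-1>E; E-0>F; E-1>G; F-0>D; F-1>E; G-0>F; G-1>G

Because acceptance depends on a position counted from the end, the machine has to buffer the most recent 2 symbols. Make each state the string of the last up-to-2 symbols read; on input `x` shift the window left and append `x`. Accept when the buffered window has length 2 and begins with `1`.
A 7-state machine:
       0  1 
>  A   B  C 
   B   D  E 
   C   F  G 
   D   D  E 
   E   F  G 
 * F   D  E 
 * G   F  G 
(> = start, * = accepting)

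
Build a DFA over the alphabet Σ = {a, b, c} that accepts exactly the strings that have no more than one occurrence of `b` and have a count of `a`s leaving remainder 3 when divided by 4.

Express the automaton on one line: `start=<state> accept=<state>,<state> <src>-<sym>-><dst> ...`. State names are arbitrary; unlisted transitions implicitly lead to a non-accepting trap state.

start=s0 accept=s6,s9 s0-a->s1 s0-b->s2 s0-c->s0 s1-a->s3 s1-b->s4 s1-c->s1 s2-a->s4 s2-b->s5 s2-c->s2 s3-a->s6 s3-b->s7 s3-c->s3 s4-a->s7 s4-b->s8 s4-c->s4 s5-a->s8 s5-b->s5 s5-c->s5 s6-a->s0 s6-b->s9 s6-c->s6 s7-a->s9 s7-b->s10 s7-c->s7 s8-a->s10 s8-b->s8 s8-c->s8 s9-a->s2 s9-b->s11 s9-c->s9 s10-a->s11 s10-b->s10 s10-c->s10 s11-a->s5 s11-b->s11 s11-c->s11

Build one automaton per condition and run them in lockstep. One (3 states) tracks the count of `b`s, saturating at 2; the other (4 states) tracks the count of `a`s modulo 4. Each combined state is a pair, one component from each; accept when both components accept.
A 12-state machine:
          a    b    c  
>  s0     s1   s2   s0 
   s1     s3   s4   s1 
   s2     s4   s5   s2 
   s3     s6   s7   s3 
   s4     s7   s8   s4 
   s5     s8   s5   s5 
 * s6     s0   s9   s6 
   s7     s9  s10   s7 
   s8    s10   s8   s8 
 * s9     s2  s11   s9 
   s10   s11  s10  s10 
   s11    s5  s11  s11 
(> = start, * = accepting)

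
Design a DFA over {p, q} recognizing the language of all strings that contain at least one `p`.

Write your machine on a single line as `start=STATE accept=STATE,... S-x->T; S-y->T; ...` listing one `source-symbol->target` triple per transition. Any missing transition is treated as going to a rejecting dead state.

start=S0; accept=S1,S2; S0-p->S1; S0-q->S0; S1-p->S2; S1-q->S1; S2-p->S2; S2-q->S2

Count `p`s, saturating at 2: state S0 means no `p` yet, S1 means one `p` seen, S2 means more than one. Each `p` increments (capped at S2); other symbols loop. Accept from {S1, S2}.
3 states suffice.
        p   q  
>  S0   S1  S0 
 * S1   S2  S1 
 * S2   S2  S2 
(> = start, * = accepting)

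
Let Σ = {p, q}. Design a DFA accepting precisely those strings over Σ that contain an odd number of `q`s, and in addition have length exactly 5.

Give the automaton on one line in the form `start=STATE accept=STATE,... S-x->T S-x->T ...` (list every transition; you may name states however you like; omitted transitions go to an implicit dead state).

start=s0 accept=s10 s0-p->s1 s0-q->s2 s1-p->s3 s1-q->s4 s2-p->s4 s2-q->s3 s3-p->s5 s3-q->s6 s4-p->s6 s4-q->s5 s5-p->s7 s5-q->s8 s6-p->s8 s6-q->s7 s7-p->s9 s7-q->s10 s8-p->s10 s8-q->s9 s9-p->s9 s9-q->s9 s10-p->s9 s10-q->s9

Build one automaton per condition and run them in lockstep. One (2 states) tracks the count of `q`s modulo 2; the other (7 states) tracks the input length, saturating at 6. Each combined state is a pair, one component from each; accept when both components accept. Equivalent product states are then merged.
11 states suffice.
          p    q  
>  s0     s1   s2 
   s1     s3   s4 
   s2     s4   s3 
   s3     s5   s6 
   s4     s6   s5 
   s5     s7   s8 
   s6     s8   s7 
   s7     s9  s10 
   s8    s10   s9 
   s9     s9   s9 
 * s10    s9   s9 
(> = start, * = accepting)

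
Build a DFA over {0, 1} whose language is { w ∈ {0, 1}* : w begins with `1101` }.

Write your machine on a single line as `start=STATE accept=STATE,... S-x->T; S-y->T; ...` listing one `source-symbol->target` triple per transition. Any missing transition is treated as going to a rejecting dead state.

Walk along `1101` while the input agrees: from S0 take `1` to S1, and so on. Any deviation drops to the rejecting sink S5. Once S4 is reached the prefix is confirmed and every continuation is accepted.
        0   1  
>  S0   S5  S1 
   S1   S5  S2 
   S2   S3  S5 
   S3   S5  S4 
 * S4   S4  S4 
   S5   S5  S5 
(> = start, * = accepting)

start=S0; accept=S4; S0-0->S5; S0-1->S1; S1-0->S5; S1-1->S2; S2-0->S3; S2-1->S5; S3-0->S5; S3-1->S4; S4-0->S4; S4-1->S4; S5-0->S5; S5-1->S5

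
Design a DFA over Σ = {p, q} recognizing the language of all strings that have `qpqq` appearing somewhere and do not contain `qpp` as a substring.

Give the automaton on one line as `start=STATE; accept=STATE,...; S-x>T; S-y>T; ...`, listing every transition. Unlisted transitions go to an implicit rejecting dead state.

Run two small machines in parallel and take their product. The first has 5 states tracking whether and how much of `qpqq` has been seen; the second has 4 states tracking partial matches of the forbidden pattern `qpp`. A product state is a pair (one from each), accepting exactly when both do. Minimizing collapses redundant product states.
7 states suffice.
       p  q 
>  A   A  B 
   B   C  B 
   C   D  E 
   D   D  D 
   E   C  F 
 * F   G  F 
 * G   D  F 
(> = start, * = accepting)

start=A; accept=F,G; A-p>A; A-q>B; B-p>C; B-q>B; C-p>D; C-q>E; D-p>D; D-q>D; E-p>C; E-q>F; F-p>G; F-q>F; G-p>D; G-q>F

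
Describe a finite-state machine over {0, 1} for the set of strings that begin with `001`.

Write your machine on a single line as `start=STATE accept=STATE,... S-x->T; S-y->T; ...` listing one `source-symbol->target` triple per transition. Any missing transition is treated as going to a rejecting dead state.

start=s0; accept=s3; s0-0->s1; s0-1->s4; s1-0->s2; s1-1->s4; s2-0->s4; s2-1->s3; s3-0->s3; s3-1->s3; s4-0->s4; s4-1->s4

Check the first 3 symbols one by one: s0 through s2 record how many have matched `001` so far; any wrong symbol goes to the dead state s4. After all 3 match we enter the accepting sink s3.
        0   1  
>  s0   s1  s4 
   s1   s2  s4 
   s2   s4  s3 
 * s3   s3  s3 
   s4   s4  s4 
(> = start, * = accepting)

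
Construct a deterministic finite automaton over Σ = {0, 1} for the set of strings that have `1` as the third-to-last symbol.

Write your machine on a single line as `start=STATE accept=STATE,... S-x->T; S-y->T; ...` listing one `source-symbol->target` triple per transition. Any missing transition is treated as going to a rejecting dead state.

start=A; accept=L,M,N,O; A-0->B; A-1->C; B-0->D; B-1->E; C-0->F; C-1->G; D-0->H; D-1->I; E-0->J; E-1->K; F-0->L; F-1->M; G-0->N; G-1->O; H-0->H; H-1->I; I-0->J; I-1->K; J-0->L; J-1->M; K-0->N; K-1->O; L-0->H; L-1->I; M-0->J; M-1->K; N-0->L; N-1->M; O-0->N; O-1->O

Because acceptance depends on a position counted from the end, the machine has to buffer the most recent 3 symbols. Make each state the string of the last up-to-3 symbols read; on input `x` shift the window left and append `x`. Accept when the buffered window has length 3 and begins with `1`.
With 15 states:
       0  1 
>  A   B  C 
   B   D  E 
   C   F  G 
   D   H  I 
   E   J  K 
   F   L  M 
   G   N  O 
   H   H  I 
   I   J  K 
   J   L  M 
   K   N  O 
 * L   H  I 
 * M   J  K 
 * N   L  M 
 * O   N  O 
(> = start, * = accepting)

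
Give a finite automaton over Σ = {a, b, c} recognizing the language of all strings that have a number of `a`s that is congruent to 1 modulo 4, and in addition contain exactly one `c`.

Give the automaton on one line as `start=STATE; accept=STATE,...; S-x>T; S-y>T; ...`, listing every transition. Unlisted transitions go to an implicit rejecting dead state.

start=q0; accept=q4; q0-a>q1; q0-b>q0; q0-c>q2; q1-a>q3; q1-b>q1; q1-c>q4; q2-a>q4; q2-b>q2; q2-c>q5; q3-a>q6; q3-b>q3; q3-c>q7; q4-a>q7; q4-b>q4; q4-c>q5; q5-a>q5; q5-b>q5; q5-c>q5; q6-a>q0; q6-b>q6; q6-c>q8; q7-a>q8; q7-b>q7; q7-c>q5; q8-a>q2; q8-b>q8; q8-c>q5

Run two small machines in parallel and take their product. One (4 states) tracks the count of `a`s modulo 4; the other (3 states) tracks the count of `c`s, saturating at 2. Each combined state is a pair, one component from each; accept when both components accept. Minimizing collapses redundant product states.
        a   b   c  
>  q0   q1  q0  q2 
   q1   q3  q1  q4 
   q2   q4  q2  q5 
   q3   q6  q3  q7 
 * q4   q7  q4  q5 
   q5   q5  q5  q5 
   q6   q0  q6  q8 
   q7   q8  q7  q5 
   q8   q2  q8  q5 
(> = start, * = accepting)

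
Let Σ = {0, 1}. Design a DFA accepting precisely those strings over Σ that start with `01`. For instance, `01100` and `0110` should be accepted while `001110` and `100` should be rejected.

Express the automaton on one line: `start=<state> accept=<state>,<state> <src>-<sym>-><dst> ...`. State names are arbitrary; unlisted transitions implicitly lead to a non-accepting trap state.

start=q0 accept=q2 q0-0->q1 q0-1->q3 q1-0->q3 q1-1->q2 q2-0->q2 q2-1->q2 q3-0->q3 q3-1->q3

Check the first 2 symbols one by one: q0 through q1 record how many have matched `01` so far; any wrong symbol goes to the dead state q3. After all 2 match we enter the accepting sink q2.
With 4 states:
        0   1  
>  q0   q1  q3 
   q1   q3  q2 
 * q2   q2  q2 
   q3   q3  q3 
(> = start, * = accepting)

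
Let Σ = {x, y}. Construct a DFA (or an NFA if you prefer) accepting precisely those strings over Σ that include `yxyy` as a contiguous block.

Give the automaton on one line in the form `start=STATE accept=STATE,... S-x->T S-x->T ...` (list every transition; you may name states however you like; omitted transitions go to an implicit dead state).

Track how much of `yxyy` has been matched so far: state q0 is no progress, q4 is the absorbing accept state reached once `yxyy` has occurred. Intermediate states record partial matches; on a mismatch, fall back to the longest reusable overlap.
5 states suffice.
        x   y  
>  q0   q0  q1 
   q1   q2  q1 
   q2   q0  q3 
   q3   q2  q4 
 * q4   q4  q4 
(> = start, * = accepting)

start=q0 accept=q4 q0-x->q0 q0-y->q1 q1-x->q2 q1-y->q1 q2-x->q0 q2-y->q3 q3-x->q2 q3-y->q4 q4-x->q4 q4-y->q4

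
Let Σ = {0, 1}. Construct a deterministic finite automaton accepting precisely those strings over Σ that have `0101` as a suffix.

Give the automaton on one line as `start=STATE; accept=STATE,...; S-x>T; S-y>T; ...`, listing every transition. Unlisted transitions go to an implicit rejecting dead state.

Let each state record the length of the longest suffix of the input read so far that is also a prefix of `0101`. s1 means the last symbol is `0`; s2 means the last 2 symbols are `01`; s3 means the last 3 symbols are `010`; s4 means the last 4 symbols are `0101`. Accept only at s4, where the string currently ends in `0101`.
With 5 states:
        0   1  
>  s0   s1  s0 
   s1   s1  s2 
   s2   s3  s0 
   s3   s1  s4 
 * s4   s3  s0 
(> = start, * = accepting)

start=s0; accept=s4; s0-0>s1; s0-1>s0; s1-0>s1; s1-1>s2; s2-0>s3; s2-1>s0; s3-0>s1; s3-1>s4; s4-0>s3; s4-1>s0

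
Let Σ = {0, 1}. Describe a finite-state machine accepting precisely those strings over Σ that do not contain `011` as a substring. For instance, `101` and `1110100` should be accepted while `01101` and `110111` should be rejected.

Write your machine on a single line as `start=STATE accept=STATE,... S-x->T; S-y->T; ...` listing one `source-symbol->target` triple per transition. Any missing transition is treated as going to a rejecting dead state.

start=q0; accept=q0,q1,q2; q0-0->q1; q0-1->q0; q1-0->q1; q1-1->q2; q2-0->q1; q2-1->q3; q3-0->q3; q3-1->q3

Track partial matches of the forbidden pattern `011`. State q3 is a dead state reached once `011` has occurred; every other state accepts. q0 means no part of `011` is currently matched.
        0   1  
>* q0   q1  q0 
 * q1   q1  q2 
 * q2   q1  q3 
   q3   q3  q3 
(> = start, * = accepting)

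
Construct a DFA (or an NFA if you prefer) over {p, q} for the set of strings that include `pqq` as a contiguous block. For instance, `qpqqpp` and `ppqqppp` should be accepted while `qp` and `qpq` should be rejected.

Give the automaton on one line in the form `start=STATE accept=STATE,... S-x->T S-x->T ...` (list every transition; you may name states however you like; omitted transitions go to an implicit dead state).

start=S0 accept=S3 S0-p->S1 S0-q->S0 S1-p->S1 S1-q->S2 S2-p->S1 S2-q->S3 S3-p->S3 S3-q->S3

States S0..S2 record the length of the longest prefix of `pqq` that matches the current input suffix. Reaching S3 means `pqq` has been seen, and we stay there forever. Accept from S3.
4 states suffice.
        p   q  
>  S0   S1  S0 
   S1   S1  S2 
   S2   S1  S3 
 * S3   S3  S3 
(> = start, * = accepting)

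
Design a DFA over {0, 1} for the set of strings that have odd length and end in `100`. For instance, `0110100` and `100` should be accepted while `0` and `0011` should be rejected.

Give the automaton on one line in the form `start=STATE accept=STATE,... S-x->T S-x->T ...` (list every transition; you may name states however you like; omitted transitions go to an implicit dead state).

start=q0 accept=q6 q0-0->q1 q0-1->q2 q1-0->q0 q1-1->q3 q2-0->q4 q2-1->q3 q3-0->q5 q3-1->q2 q4-0->q6 q4-1->q2 q5-0->q7 q5-1->q3 q6-0->q0 q6-1->q3 q7-0->q1 q7-1->q2

Run two small machines in parallel and take their product. One (2 states) tracks the input length modulo 2; the other (4 states) tracks how much of the suffix `100` has currently been matched. Each combined state is a pair, one component from each; accept when both components accept.
With 8 states:
        0   1  
>  q0   q1  q2 
   q1   q0  q3 
   q2   q4  q3 
   q3   q5  q2 
   q4   q6  q2 
   q5   q7  q3 
 * q6   q0  q3 
   q7   q1  q2 
(> = start, * = accepting)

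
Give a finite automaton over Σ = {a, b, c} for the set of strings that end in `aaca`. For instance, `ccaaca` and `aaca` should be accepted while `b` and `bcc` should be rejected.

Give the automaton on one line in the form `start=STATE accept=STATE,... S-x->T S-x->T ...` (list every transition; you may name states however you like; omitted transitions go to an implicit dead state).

Let each state record the length of the longest suffix of the input read so far that is also a prefix of `aaca`. s1 means the last symbol is `a`; s2 means the last 2 symbols are `aa`; s3 means the last 3 symbols are `aac`; s4 means the last 4 symbols are `aaca`. Accept only at s4, where the string currently ends in `aaca`.
        a   b   c  
>  s0   s1  s0  s0 
   s1   s2  s0  s0 
   s2   s2  s0  s3 
   s3   s4  s0  s0 
 * s4   s2  s0  s0 
(> = start, * = accepting)

start=s0 accept=s4 s0-a->s1 s0-b->s0 s0-c->s0 s1-a->s2 s1-b->s0 s1-c->s0 s2-a->s2 s2-b->s0 s2-c->s3 s3-a->s4 s3-b->s0 s3-c->s0 s4-a->s2 s4-b->s0 s4-c->s0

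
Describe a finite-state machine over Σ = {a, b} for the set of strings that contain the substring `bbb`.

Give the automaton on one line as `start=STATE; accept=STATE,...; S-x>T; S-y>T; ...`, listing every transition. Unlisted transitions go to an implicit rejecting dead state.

start=s0; accept=s3; s0-a>s0; s0-b>s1; s1-a>s0; s1-b>s2; s2-a>s0; s2-b>s3; s3-a>s3; s3-b>s3

Track how much of `bbb` has been matched so far: state s0 is no progress, s3 is the absorbing accept state reached once `bbb` has occurred. Intermediate states record partial matches; on a mismatch, fall back to the longest reusable overlap.
4 states suffice.
        a   b  
>  s0   s0  s1 
   s1   s0  s2 
   s2   s0  s3 
 * s3   s3  s3 
(> = start, * = accepting)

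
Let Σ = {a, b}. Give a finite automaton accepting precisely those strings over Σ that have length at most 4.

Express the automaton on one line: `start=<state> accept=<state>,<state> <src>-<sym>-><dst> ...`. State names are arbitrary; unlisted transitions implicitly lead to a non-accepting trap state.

start=S0 accept=S0,S1,S2,S3,S4 S0-a->S1 S0-b->S1 S1-a->S2 S1-b->S2 S2-a->S3 S2-b->S3 S3-a->S4 S3-b->S4 S4-a->S5 S4-b->S5 S5-a->S5 S5-b->S5

We only need to distinguish lengths 0, 1, …, 4, and '>4'. Chain S0 → S1 → S2 → S3 → S4 → S5 on every symbol, with S5 looping. Accepting states: {S0, S1, S2, S3, S4}.
        a   b  
>* S0   S1  S1 
 * S1   S2  S2 
 * S2   S3  S3 
 * S3   S4  S4 
 * S4   S5  S5 
   S5   S5  S5 
(> = start, * = accepting)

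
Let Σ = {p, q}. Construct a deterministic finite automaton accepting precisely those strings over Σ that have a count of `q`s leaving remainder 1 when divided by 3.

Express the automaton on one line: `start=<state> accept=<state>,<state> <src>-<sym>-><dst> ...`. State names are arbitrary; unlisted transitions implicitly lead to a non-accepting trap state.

start=s0 accept=s1 s0-p->s0 s0-q->s1 s1-p->s1 s1-q->s2 s2-p->s2 s2-q->s0

Keep the running count of `q`s modulo 3: each `q` advances along the cycle s0 → s1 → s2 → s0 while other symbols loop. Accept at s1.
A 3-state machine:
        p   q  
>  s0   s0  s1 
 * s1   s1  s2 
   s2   s2  s0 
(> = start, * = accepting)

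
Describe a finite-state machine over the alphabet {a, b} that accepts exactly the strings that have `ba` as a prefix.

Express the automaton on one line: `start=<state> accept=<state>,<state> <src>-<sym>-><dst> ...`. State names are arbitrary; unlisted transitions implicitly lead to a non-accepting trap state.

Walk along `ba` while the input agrees: from S0 take `b` to S1, and so on. Any deviation drops to the rejecting sink S3. Once S2 is reached the prefix is confirmed and every continuation is accepted.
        a   b  
>  S0   S3  S1 
   S1   S2  S3 
 * S2   S2  S2 
   S3   S3  S3 
(> = start, * = accepting)

start=S0 accept=S2 S0-a->S3 S0-b->S1 S1-a->S2 S1-b->S3 S2-a->S2 S2-b->S2 S3-a->S3 S3-b->S3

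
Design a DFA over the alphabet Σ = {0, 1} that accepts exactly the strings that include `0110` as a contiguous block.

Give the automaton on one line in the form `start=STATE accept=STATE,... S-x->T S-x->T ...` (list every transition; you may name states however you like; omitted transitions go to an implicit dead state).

Track how much of `0110` has been matched so far: state q0 is no progress, q4 is the absorbing accept state reached once `0110` has occurred. Intermediate states record partial matches; on a mismatch, fall back to the longest reusable overlap.
A 5-state machine:
        0   1  
>  q0   q1  q0 
   q1   q1  q2 
   q2   q1  q3 
   q3   q4  q0 
 * q4   q4  q4 
(> = start, * = accepting)

start=q0 accept=q4 q0-0->q1 q0-1->q0 q1-0->q1 q1-1->q2 q2-0->q1 q2-1->q3 q3-0->q4 q3-1->q0 q4-0->q4 q4-1->q4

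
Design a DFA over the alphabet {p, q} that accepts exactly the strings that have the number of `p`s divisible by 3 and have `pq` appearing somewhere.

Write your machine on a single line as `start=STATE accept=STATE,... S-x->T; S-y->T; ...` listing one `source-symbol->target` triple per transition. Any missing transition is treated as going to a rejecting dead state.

start=A; accept=G; A-p->B; A-q->A; B-p->C; B-q->D; C-p->E; C-q->F; D-p->F; D-q->D; E-p->B; E-q->G; F-p->G; F-q->F; G-p->D; G-q->G

Build one automaton per condition and run them in lockstep. One (3 states) tracks the count of `p`s modulo 3; the other (3 states) tracks whether and how much of `pq` has been seen. Each combined state is a pair, one component from each; accept when both components accept.
A 7-state machine:
       p  q 
>  A   B  A 
   B   C  D 
   C   E  F 
   D   F  D 
   E   B  G 
   F   G  F 
 * G   D  G 
(> = start, * = accepting)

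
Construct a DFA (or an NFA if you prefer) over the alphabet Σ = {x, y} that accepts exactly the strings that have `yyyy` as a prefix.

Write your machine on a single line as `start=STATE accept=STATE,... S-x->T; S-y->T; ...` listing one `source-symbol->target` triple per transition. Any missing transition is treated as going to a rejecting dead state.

Check the first 4 symbols one by one: A through D record how many have matched `yyyy` so far; any wrong symbol goes to the dead state F. After all 4 match we enter the accepting sink E.
6 states suffice.
       x  y 
>  A   F  B 
   B   F  C 
   C   F  D 
   D   F  E 
 * E   E  E 
   F   F  F 
(> = start, * = accepting)

start=A; accept=E; A-x->F; A-y->B; B-x->F; B-y->C; C-x->F; C-y->D; D-x->F; D-y->E; E-x->E; E-y->E; F-x->F; F-y->F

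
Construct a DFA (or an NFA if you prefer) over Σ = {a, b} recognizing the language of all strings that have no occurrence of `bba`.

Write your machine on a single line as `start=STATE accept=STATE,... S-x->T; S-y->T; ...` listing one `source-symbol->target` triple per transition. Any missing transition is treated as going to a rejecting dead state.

Track partial matches of the forbidden pattern `bba`. State S3 is a dead state reached once `bba` has occurred; every other state accepts. S0 means no part of `bba` is currently matched.
        a   b  
>* S0   S0  S1 
 * S1   S0  S2 
 * S2   S3  S2 
   S3   S3  S3 
(> = start, * = accepting)

start=S0; accept=S0,S1,S2; S0-a->S0; S0-b->S1; S1-a->S0; S1-b->S2; S2-a->S3; S2-b->S2; S3-a->S3; S3-b->S3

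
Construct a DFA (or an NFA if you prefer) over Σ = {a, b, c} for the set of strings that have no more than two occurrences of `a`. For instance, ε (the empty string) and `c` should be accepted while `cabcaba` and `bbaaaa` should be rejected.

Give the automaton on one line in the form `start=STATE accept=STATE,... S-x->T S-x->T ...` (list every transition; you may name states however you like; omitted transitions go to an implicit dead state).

start=s0 accept=s0,s1,s2 s0-a->s1 s0-b->s0 s0-c->s0 s1-a->s2 s1-b->s1 s1-c->s1 s2-a->s3 s2-b->s2 s2-c->s2 s3-a->s3 s3-b->s3 s3-c->s3

Count `a`s, saturating at 3: states s0 through s2 mean 0 through 2 `a`s seen; s3 means more than 2. Each `a` increments (capped at s3); other symbols loop. Accept from {s0, s1, s2}.
A 4-state machine:
        a   b   c  
>* s0   s1  s0  s0 
 * s1   s2  s1  s1 
 * s2   s3  s2  s2 
   s3   s3  s3  s3 
(> = start, * = accepting)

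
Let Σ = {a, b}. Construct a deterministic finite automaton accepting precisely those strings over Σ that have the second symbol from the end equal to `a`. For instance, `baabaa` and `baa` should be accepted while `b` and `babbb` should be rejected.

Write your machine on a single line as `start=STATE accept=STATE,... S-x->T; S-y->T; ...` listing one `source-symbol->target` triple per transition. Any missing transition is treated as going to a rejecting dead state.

A DFA must remember the last 2 symbols (since which symbol is second-to-last isn't known until the input ends). Use one state per possible window of the last ≤2 symbols; accept from those whose window starts with `a`.
        a   b  
>  q0   q1  q2 
   q1   q3  q4 
   q2   q5  q6 
 * q3   q3  q4 
 * q4   q5  q6 
   q5   q3  q4 
   q6   q5  q6 
(> = start, * = accepting)

start=q0; accept=q3,q4; q0-a->q1; q0-b->q2; q1-a->q3; q1-b->q4; q2-a->q5; q2-b->q6; q3-a->q3; q3-b->q4; q4-a->q5; q4-b->q6; q5-a->q3; q5-b->q4; q6-a->q5; q6-b->q6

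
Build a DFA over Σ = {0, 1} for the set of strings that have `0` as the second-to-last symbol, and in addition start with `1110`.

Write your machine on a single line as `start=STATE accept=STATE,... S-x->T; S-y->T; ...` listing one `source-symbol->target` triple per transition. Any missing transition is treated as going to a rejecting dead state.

start=q0; accept=q10,q11; q0-0->q1; q0-1->q2; q1-0->q3; q1-1->q4; q2-0->q5; q2-1->q6; q3-0->q3; q3-1->q4; q4-0->q5; q4-1->q7; q5-0->q3; q5-1->q4; q6-0->q5; q6-1->q8; q7-0->q5; q7-1->q7; q8-0->q9; q8-1->q7; q9-0->q10; q9-1->q11; q10-0->q10; q10-1->q11; q11-0->q9; q11-1->q12; q12-0->q9; q12-1->q12

Run two small machines in parallel and take their product. The first has 7 states tracking the last 2 symbols read; the second has 6 states tracking whether the input so far still matches the prefix `1110`. A product state is a pair (one from each), accepting exactly when both do.
13 states suffice.
          0    1  
>  q0     q1   q2 
   q1     q3   q4 
   q2     q5   q6 
   q3     q3   q4 
   q4     q5   q7 
   q5     q3   q4 
   q6     q5   q8 
   q7     q5   q7 
   q8     q9   q7 
   q9    q10  q11 
 * q10   q10  q11 
 * q11    q9  q12 
   q12    q9  q12 
(> = start, * = accepting)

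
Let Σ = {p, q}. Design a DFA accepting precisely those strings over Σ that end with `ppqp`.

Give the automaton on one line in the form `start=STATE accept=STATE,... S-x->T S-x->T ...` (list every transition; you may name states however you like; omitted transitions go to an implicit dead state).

start=S0 accept=S4 S0-p->S1 S0-q->S0 S1-p->S2 S1-q->S0 S2-p->S2 S2-q->S3 S3-p->S4 S3-q->S0 S4-p->S2 S4-q->S0

Let each state record the length of the longest suffix of the input read so far that is also a prefix of `ppqp`. S1 means the last symbol is `p`; S2 means the last 2 symbols are `pp`; S3 means the last 3 symbols are `ppq`; S4 means the last 4 symbols are `ppqp`. Accept only at S4, where the string currently ends in `ppqp`.
5 states suffice.
        p   q  
>  S0   S1  S0 
   S1   S2  S0 
   S2   S2  S3 
   S3   S4  S0 
 * S4   S2  S0 
(> = start, * = accepting)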